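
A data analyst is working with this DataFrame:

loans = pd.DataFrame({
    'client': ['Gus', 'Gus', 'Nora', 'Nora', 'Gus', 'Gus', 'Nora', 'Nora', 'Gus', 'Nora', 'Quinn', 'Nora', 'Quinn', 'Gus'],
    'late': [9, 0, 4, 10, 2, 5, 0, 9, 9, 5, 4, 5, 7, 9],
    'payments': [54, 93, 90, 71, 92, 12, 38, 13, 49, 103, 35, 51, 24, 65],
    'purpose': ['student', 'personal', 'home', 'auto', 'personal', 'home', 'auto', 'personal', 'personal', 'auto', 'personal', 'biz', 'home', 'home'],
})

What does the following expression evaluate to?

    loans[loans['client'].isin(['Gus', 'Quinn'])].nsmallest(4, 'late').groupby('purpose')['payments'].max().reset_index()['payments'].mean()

filter rows where client in ['Gus', 'Quinn']:
   client  late  payments   purpose
0     Gus     9        54   student
1     Gus     0        93  personal
4     Gus     2        92  personal
5     Gus     5        12      home
8     Gus     9        49  personal
10  Quinn     4        35  personal
12  Quinn     7        24      home
13    Gus     9        65      home
take 4 rows with smallest late:
   client  late  payments   purpose
1     Gus     0        93  personal
4     Gus     2        92  personal
10  Quinn     4        35  personal
5     Gus     5        12      home
group by purpose, max of payments:
purpose
home        12
personal    93
Name: payments, dtype: int64
reset_index():
    purpose  payments
0      home        12
1  personal        93
So mean() = 52.5.

52.5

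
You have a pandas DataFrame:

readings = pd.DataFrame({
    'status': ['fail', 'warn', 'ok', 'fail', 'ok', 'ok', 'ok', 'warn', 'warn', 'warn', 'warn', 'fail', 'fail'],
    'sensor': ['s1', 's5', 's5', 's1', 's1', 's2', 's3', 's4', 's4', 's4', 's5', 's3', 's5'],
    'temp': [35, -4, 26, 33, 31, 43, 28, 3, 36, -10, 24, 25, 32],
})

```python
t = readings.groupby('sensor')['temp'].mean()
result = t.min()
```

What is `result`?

9.66666666667

group by sensor, mean of temp:
sensor
s1    33.000000
s2    43.000000
s3    26.500000
s4     9.666667
s5    19.500000
Name: temp, dtype: float64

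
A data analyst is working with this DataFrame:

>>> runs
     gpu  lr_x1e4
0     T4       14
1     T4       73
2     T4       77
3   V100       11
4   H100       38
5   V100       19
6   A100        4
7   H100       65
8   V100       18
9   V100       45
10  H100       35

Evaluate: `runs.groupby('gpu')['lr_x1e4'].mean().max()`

group by gpu, mean of lr_x1e4:
gpu
A100     4.000000
H100    46.000000
T4      54.666667
V100    23.250000
Name: lr_x1e4, dtype: float64
max of the resulting series → 54.6666666667

54.6666666667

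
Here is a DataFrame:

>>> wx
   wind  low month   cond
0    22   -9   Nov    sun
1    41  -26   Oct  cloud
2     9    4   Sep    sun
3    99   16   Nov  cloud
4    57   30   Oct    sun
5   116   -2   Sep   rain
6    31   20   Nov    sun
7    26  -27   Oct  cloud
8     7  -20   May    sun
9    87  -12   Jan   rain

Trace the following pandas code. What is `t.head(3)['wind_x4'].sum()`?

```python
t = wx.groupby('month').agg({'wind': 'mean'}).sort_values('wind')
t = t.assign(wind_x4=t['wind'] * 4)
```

396.0

group by month, mean of wind:
            wind
month           
Jan    87.000000
May     7.000000
Nov    50.666667
Oct    41.333333
Sep    62.500000
sort by wind:
            wind
month           
May     7.000000
Oct    41.333333
Nov    50.666667
Sep    62.500000
Jan    87.000000
add column wind_x4 = t['wind'] * 4:
            wind     wind_x4
month                       
May     7.000000   28.000000
Oct    41.333333  165.333333
Nov    50.666667  202.666667
Sep    62.500000  250.000000
Jan    87.000000  348.000000
take first 3 rows:
            wind     wind_x4
month                       
May     7.000000   28.000000
Oct    41.333333  165.333333
Nov    50.666667  202.666667
sum of column 'wind_x4' → 396.0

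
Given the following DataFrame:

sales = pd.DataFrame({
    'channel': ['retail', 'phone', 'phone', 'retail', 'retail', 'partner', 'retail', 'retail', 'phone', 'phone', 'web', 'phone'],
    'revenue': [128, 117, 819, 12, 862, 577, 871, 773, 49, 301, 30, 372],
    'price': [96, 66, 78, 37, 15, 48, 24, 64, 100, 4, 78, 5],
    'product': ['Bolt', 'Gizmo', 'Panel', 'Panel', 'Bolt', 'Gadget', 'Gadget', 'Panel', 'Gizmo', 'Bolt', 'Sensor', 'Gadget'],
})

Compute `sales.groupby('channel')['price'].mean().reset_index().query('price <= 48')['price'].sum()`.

group by channel, mean of price:
channel
partner    48.0
phone      50.6
retail     47.2
web        78.0
Name: price, dtype: float64
reset_index():
   channel  price
0  partner   48.0
1    phone   50.6
2   retail   47.2
3      web   78.0
filter rows where price <= 48:
   channel  price
0  partner   48.0
2   retail   47.2
Finally, sum of column 'price' = 95.2.

95.2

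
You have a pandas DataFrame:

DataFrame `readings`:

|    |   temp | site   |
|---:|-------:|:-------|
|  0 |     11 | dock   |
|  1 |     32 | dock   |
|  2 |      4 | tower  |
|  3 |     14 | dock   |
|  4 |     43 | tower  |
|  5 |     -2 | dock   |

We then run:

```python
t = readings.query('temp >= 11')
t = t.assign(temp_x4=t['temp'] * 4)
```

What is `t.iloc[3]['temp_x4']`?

filter rows where temp >= 11:
   temp   site
0    11   dock
1    32   dock
3    14   dock
4    43  tower
add column temp_x4 = t['temp'] * 4:
   temp   site  temp_x4
0    11   dock       44
1    32   dock      128
3    14   dock       56
4    43  tower      172
value at position 3, column 'temp_x4' → 172

172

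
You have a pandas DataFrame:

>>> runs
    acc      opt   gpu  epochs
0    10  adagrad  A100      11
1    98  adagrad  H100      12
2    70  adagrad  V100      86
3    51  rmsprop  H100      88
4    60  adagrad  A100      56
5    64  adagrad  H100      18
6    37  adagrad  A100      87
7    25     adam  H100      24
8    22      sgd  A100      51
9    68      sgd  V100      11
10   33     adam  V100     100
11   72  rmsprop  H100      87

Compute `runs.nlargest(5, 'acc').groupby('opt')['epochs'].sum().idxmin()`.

take 5 rows with largest acc:
    acc      opt   gpu  epochs
1    98  adagrad  H100      12
11   72  rmsprop  H100      87
2    70  adagrad  V100      86
9    68      sgd  V100      11
5    64  adagrad  H100      18
group by opt, sum of epochs:
opt
adagrad    116
rmsprop     87
sgd         11
Name: epochs, dtype: int64
So idxmin() = sgd.

sgd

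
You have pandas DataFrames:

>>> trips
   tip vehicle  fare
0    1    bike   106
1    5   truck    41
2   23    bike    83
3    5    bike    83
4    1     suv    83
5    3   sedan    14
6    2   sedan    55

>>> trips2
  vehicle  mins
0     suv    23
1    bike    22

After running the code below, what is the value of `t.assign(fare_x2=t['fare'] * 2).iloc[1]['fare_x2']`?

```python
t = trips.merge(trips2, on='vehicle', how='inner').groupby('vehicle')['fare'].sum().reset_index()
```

166

merge on 'vehicle' (how='inner') → 4 rows:
   tip vehicle  fare  mins
0    1    bike   106    22
1   23    bike    83    22
2    5    bike    83    22
3    1     suv    83    23
group by vehicle, sum of fare:
vehicle
bike    272
suv      83
Name: fare, dtype: int64
reset_index():
  vehicle  fare
0    bike   272
1     suv    83
add column fare_x2 = t['fare'] * 2:
  vehicle  fare  fare_x2
0    bike   272      544
1     suv    83      166
So iloc[1]['fare_x2'] = 166.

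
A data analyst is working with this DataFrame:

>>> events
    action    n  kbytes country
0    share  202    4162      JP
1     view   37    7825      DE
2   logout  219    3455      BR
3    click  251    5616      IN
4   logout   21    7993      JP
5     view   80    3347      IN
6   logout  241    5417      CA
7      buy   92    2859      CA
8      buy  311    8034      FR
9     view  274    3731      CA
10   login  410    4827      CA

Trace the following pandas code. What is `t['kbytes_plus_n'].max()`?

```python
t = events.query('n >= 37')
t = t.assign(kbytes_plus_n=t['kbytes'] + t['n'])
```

8345

filter rows where n >= 37:
    action    n  kbytes country
0    share  202    4162      JP
1     view   37    7825      DE
2   logout  219    3455      BR
3    click  251    5616      IN
5     view   80    3347      IN
6   logout  241    5417      CA
7      buy   92    2859      CA
8      buy  311    8034      FR
9     view  274    3731      CA
10   login  410    4827      CA
add column kbytes_plus_n = t['kbytes'] + t['n']:
    action    n  kbytes country  kbytes_plus_n
0    share  202    4162      JP           4364
1     view   37    7825      DE           7862
2   logout  219    3455      BR           3674
3    click  251    5616      IN           5867
5     view   80    3347      IN           3427
6   logout  241    5417      CA           5658
7      buy   92    2859      CA           2951
8      buy  311    8034      FR           8345
9     view  274    3731      CA           4005
10   login  410    4827      CA           5237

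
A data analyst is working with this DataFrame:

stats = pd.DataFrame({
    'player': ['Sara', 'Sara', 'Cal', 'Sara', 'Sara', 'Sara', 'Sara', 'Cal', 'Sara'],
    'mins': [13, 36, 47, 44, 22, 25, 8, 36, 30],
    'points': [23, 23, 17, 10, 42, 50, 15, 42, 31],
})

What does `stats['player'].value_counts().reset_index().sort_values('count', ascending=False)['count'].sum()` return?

value_counts of player:
player
Sara    7
Cal     2
Name: count, dtype: int64
reset_index():
  player  count
0   Sara      7
1    Cal      2
sort by count descending:
  player  count
0   Sara      7
1    Cal      2

9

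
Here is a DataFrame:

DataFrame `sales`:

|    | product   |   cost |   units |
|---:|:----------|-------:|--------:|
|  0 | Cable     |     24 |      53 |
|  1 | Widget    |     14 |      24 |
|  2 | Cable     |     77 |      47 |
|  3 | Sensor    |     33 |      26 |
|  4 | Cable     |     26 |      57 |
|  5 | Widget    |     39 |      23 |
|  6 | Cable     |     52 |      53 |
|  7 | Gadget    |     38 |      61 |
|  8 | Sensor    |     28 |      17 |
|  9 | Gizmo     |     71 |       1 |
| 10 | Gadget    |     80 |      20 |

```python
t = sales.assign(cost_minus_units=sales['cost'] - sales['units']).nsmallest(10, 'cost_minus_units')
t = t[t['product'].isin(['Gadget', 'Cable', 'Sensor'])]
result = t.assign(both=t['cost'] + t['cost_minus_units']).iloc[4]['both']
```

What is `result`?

40

add column cost_minus_units = sales['cost'] - sales['units']:
   product  cost  units  cost_minus_units
0    Cable    24     53               -29
1   Widget    14     24               -10
2    Cable    77     47                30
3   Sensor    33     26                 7
4    Cable    26     57               -31
5   Widget    39     23                16
6    Cable    52     53                -1
7   Gadget    38     61               -23
8   Sensor    28     17                11
9    Gizmo    71      1                70
10  Gadget    80     20                60
take 10 rows with smallest cost_minus_units:
   product  cost  units  cost_minus_units
4    Cable    26     57               -31
0    Cable    24     53               -29
7   Gadget    38     61               -23
1   Widget    14     24               -10
6    Cable    52     53                -1
3   Sensor    33     26                 7
8   Sensor    28     17                11
5   Widget    39     23                16
2    Cable    77     47                30
10  Gadget    80     20                60
filter rows where product in ['Gadget', 'Cable', 'Sensor']:
   product  cost  units  cost_minus_units
4    Cable    26     57               -31
0    Cable    24     53               -29
7   Gadget    38     61               -23
6    Cable    52     53                -1
3   Sensor    33     26                 7
8   Sensor    28     17                11
2    Cable    77     47                30
10  Gadget    80     20                60
add column both = t['cost'] + t['cost_minus_units']:
   product  cost  units  cost_minus_units  both
4    Cable    26     57               -31    -5
0    Cable    24     53               -29    -5
7   Gadget    38     61               -23    15
6    Cable    52     53                -1    51
3   Sensor    33     26                 7    40
8   Sensor    28     17                11    39
2    Cable    77     47                30   107
10  Gadget    80     20                60   140
So iloc[4]['both'] = 40.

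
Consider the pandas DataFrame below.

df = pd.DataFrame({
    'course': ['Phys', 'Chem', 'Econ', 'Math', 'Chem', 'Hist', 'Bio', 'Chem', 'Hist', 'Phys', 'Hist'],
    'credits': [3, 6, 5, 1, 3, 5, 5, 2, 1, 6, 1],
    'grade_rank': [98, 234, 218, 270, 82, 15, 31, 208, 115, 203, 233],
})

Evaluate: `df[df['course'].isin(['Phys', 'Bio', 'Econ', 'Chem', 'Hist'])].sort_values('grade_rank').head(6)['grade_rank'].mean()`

filter rows where course in ['Phys', 'Bio', 'Econ', 'Chem', 'Hist']:
   course  credits  grade_rank
0    Phys        3          98
1    Chem        6         234
2    Econ        5         218
4    Chem        3          82
5    Hist        5          15
6     Bio        5          31
7    Chem        2         208
8    Hist        1         115
9    Phys        6         203
10   Hist        1         233
sort by grade_rank:
   course  credits  grade_rank
5    Hist        5          15
6     Bio        5          31
4    Chem        3          82
0    Phys        3          98
8    Hist        1         115
9    Phys        6         203
7    Chem        2         208
2    Econ        5         218
10   Hist        1         233
1    Chem        6         234
take first 6 rows:
  course  credits  grade_rank
5   Hist        5          15
6    Bio        5          31
4   Chem        3          82
0   Phys        3          98
8   Hist        1         115
9   Phys        6         203
The mean of column 'grade_rank' is 90.6666666667.

90.6666666667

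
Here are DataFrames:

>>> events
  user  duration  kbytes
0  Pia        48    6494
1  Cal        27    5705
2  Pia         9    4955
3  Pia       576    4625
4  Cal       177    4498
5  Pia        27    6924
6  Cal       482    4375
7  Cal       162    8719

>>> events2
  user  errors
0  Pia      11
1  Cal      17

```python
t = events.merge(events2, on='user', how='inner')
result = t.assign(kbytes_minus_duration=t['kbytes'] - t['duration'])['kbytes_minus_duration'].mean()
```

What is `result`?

merge on 'user' (how='inner') → 8 rows:
  user  duration  kbytes  errors
0  Pia        48    6494      11
1  Cal        27    5705      17
2  Pia         9    4955      11
3  Pia       576    4625      11
4  Cal       177    4498      17
5  Pia        27    6924      11
6  Cal       482    4375      17
7  Cal       162    8719      17
add column kbytes_minus_duration = t['kbytes'] - t['duration']:
  user  duration  kbytes  errors  kbytes_minus_duration
0  Pia        48    6494      11                   6446
1  Cal        27    5705      17                   5678
2  Pia         9    4955      11                   4946
3  Pia       576    4625      11                   4049
4  Cal       177    4498      17                   4321
5  Pia        27    6924      11                   6897
6  Cal       482    4375      17                   3893
7  Cal       162    8719      17                   8557

5598.375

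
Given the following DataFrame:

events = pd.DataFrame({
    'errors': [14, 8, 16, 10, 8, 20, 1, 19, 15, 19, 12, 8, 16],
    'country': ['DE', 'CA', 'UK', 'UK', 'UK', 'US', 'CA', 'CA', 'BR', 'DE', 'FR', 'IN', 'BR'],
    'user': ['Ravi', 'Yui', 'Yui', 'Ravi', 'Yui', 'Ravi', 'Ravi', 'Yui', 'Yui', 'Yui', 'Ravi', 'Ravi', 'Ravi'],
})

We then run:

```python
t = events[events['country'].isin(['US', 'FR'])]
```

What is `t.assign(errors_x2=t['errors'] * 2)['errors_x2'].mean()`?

32.0

filter rows where country in ['US', 'FR']:
    errors country  user
5       20      US  Ravi
10      12      FR  Ravi
add column errors_x2 = t['errors'] * 2:
    errors country  user  errors_x2
5       20      US  Ravi         40
10      12      FR  Ravi         24
So mean() = 32.0.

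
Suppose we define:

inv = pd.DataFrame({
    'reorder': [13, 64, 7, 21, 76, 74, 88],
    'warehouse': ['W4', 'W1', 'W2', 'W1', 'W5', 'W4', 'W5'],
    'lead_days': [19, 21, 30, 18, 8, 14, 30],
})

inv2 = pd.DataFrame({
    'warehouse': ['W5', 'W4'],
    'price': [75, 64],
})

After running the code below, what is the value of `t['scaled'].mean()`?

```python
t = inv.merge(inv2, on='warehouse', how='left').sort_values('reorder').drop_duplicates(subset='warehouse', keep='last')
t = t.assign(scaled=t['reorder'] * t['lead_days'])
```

merge on 'warehouse' (how='left') → 7 rows:
   reorder warehouse  lead_days  price
0       13        W4         19   64.0
1       64        W1         21    NaN
2        7        W2         30    NaN
3       21        W1         18    NaN
4       76        W5          8   75.0
5       74        W4         14   64.0
6       88        W5         30   75.0
sort by reorder:
   reorder warehouse  lead_days  price
2        7        W2         30    NaN
0       13        W4         19   64.0
3       21        W1         18    NaN
1       64        W1         21    NaN
5       74        W4         14   64.0
4       76        W5          8   75.0
6       88        W5         30   75.0
drop duplicate warehouse (keep=last):
   reorder warehouse  lead_days  price
2        7        W2         30    NaN
1       64        W1         21    NaN
5       74        W4         14   64.0
6       88        W5         30   75.0
add column scaled = t['reorder'] * t['lead_days']:
   reorder warehouse  lead_days  price  scaled
2        7        W2         30    NaN     210
1       64        W1         21    NaN    1344
5       74        W4         14   64.0    1036
6       88        W5         30   75.0    2640
Reading off the mean of column 'scaled', we get 1307.5.

1307.5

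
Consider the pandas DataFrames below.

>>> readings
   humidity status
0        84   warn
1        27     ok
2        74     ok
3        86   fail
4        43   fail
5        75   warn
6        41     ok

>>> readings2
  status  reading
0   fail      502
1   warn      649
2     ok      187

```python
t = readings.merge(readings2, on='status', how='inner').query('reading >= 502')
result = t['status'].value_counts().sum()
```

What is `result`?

merge on 'status' (how='inner') → 7 rows:
   humidity status  reading
0        84   warn      649
1        27     ok      187
2        74     ok      187
3        86   fail      502
4        43   fail      502
5        75   warn      649
6        41     ok      187
filter rows where reading >= 502:
   humidity status  reading
0        84   warn      649
3        86   fail      502
4        43   fail      502
5        75   warn      649
value_counts of status:
status
warn    2
fail    2
Name: count, dtype: int64

4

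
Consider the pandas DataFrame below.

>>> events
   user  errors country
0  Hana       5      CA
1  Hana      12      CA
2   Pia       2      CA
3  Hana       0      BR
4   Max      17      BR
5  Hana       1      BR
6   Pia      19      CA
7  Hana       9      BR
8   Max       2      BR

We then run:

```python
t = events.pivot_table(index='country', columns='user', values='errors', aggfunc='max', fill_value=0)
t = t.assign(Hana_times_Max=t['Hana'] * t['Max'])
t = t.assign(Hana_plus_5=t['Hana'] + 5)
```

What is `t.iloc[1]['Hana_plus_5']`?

pivot: rows=country, cols=user, max(errors):
user     Hana  Max  Pia
country                
BR          9   17    0
CA         12    0   19
add column Hana_times_Max = t['Hana'] * t['Max']:
user     Hana  Max  Pia  Hana_times_Max
country                                
BR          9   17    0             153
CA         12    0   19               0
add column Hana_plus_5 = t['Hana'] + 5:
user     Hana  Max  Pia  Hana_times_Max  Hana_plus_5
country                                             
BR          9   17    0             153           14
CA         12    0   19               0           17
The value at position 1, column 'Hana_plus_5' is 17.

17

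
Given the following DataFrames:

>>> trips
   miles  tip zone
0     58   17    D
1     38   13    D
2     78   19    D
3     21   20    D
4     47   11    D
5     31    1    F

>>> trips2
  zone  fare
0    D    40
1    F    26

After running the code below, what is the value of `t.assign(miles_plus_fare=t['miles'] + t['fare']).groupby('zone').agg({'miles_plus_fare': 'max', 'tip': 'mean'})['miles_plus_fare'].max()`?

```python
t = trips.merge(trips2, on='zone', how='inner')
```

118

merge on 'zone' (how='inner') → 6 rows:
   miles  tip zone  fare
0     58   17    D    40
1     38   13    D    40
2     78   19    D    40
3     21   20    D    40
4     47   11    D    40
5     31    1    F    26
add column miles_plus_fare = t['miles'] + t['fare']:
   miles  tip zone  fare  miles_plus_fare
0     58   17    D    40               98
1     38   13    D    40               78
2     78   19    D    40              118
3     21   20    D    40               61
4     47   11    D    40               87
5     31    1    F    26               57
group by zone: max(miles_plus_fare), mean(tip):
      miles_plus_fare   tip
zone                       
D                 118  16.0
F                  57   1.0
max of column 'miles_plus_fare' → 118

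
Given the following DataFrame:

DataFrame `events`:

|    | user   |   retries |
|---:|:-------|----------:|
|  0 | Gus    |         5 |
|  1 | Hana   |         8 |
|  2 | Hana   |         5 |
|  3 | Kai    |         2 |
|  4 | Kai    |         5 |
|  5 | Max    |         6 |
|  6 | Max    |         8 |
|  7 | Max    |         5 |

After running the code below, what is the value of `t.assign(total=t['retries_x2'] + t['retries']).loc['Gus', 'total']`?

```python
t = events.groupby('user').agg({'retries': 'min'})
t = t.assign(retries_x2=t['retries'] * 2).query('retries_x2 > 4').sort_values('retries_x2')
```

15

group by user, min of retries:
      retries
user         
Gus         5
Hana        5
Kai         2
Max         5
add column retries_x2 = t['retries'] * 2:
      retries  retries_x2
user                     
Gus         5          10
Hana        5          10
Kai         2           4
Max         5          10
filter rows where retries_x2 > 4:
      retries  retries_x2
user                     
Gus         5          10
Hana        5          10
Max         5          10
sort by retries_x2:
      retries  retries_x2
user                     
Gus         5          10
Hana        5          10
Max         5          10
add column total = t['retries_x2'] + t['retries']:
      retries  retries_x2  total
user                            
Gus         5          10     15
Hana        5          10     15
Max         5          10     15
Finally, value at row 'Gus', column 'total' = 15.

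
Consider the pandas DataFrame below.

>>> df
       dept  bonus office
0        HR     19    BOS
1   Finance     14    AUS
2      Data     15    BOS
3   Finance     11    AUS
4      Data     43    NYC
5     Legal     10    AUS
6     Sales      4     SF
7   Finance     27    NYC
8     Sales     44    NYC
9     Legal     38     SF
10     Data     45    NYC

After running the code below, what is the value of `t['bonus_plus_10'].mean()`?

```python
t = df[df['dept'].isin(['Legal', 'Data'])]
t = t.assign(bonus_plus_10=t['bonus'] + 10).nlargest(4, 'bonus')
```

45.25

filter rows where dept in ['Legal', 'Data']:
     dept  bonus office
2    Data     15    BOS
4    Data     43    NYC
5   Legal     10    AUS
9   Legal     38     SF
10   Data     45    NYC
add column bonus_plus_10 = t['bonus'] + 10:
     dept  bonus office  bonus_plus_10
2    Data     15    BOS             25
4    Data     43    NYC             53
5   Legal     10    AUS             20
9   Legal     38     SF             48
10   Data     45    NYC             55
take 4 rows with largest bonus:
     dept  bonus office  bonus_plus_10
10   Data     45    NYC             55
4    Data     43    NYC             53
9   Legal     38     SF             48
2    Data     15    BOS             25
mean of column 'bonus_plus_10' → 45.25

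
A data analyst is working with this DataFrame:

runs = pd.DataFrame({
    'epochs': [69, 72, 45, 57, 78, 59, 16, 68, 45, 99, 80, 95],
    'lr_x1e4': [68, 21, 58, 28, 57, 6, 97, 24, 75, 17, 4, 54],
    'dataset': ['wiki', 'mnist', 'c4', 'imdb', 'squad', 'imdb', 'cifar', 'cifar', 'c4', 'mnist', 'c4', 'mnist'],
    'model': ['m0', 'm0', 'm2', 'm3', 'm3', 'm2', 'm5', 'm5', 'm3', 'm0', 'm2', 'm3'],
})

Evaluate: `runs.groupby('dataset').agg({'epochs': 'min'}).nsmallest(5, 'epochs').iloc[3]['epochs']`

69

group by dataset, min of epochs:
         epochs
dataset        
c4           45
cifar        16
imdb         57
mnist        72
squad        78
wiki         69
take 5 rows with smallest epochs:
         epochs
dataset        
cifar        16
c4           45
imdb         57
wiki         69
mnist        72
Then the value at position 3, column 'epochs': 69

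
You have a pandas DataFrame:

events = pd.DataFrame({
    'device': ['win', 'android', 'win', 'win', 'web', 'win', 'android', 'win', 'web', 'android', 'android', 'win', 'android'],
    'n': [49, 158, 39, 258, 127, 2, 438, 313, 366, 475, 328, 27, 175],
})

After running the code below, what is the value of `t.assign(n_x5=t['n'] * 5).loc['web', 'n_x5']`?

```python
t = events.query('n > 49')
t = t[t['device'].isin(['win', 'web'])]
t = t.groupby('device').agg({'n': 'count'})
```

filter rows where n > 49:
     device    n
1   android  158
3       win  258
4       web  127
6   android  438
7       win  313
8       web  366
9   android  475
10  android  328
12  android  175
filter rows where device in ['win', 'web']:
  device    n
3    win  258
4    web  127
7    win  313
8    web  366
group by device, count of n:
        n
device   
web     2
win     2
add column n_x5 = t['n'] * 5:
        n  n_x5
device         
web     2    10
win     2    10
Reading off the value at row 'web', column 'n_x5', we get 10.

10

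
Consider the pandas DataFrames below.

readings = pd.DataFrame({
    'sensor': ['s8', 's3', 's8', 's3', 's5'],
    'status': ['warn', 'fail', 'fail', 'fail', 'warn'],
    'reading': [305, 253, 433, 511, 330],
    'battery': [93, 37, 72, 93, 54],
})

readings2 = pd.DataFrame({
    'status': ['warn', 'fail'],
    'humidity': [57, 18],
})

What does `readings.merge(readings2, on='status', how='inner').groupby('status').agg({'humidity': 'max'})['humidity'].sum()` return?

75

merge on 'status' (how='inner') → 5 rows:
  sensor status  reading  battery  humidity
0     s8   warn      305       93        57
1     s3   fail      253       37        18
2     s8   fail      433       72        18
3     s3   fail      511       93        18
4     s5   warn      330       54        57
group by status, max of humidity:
        humidity
status          
fail          18
warn          57
So sum() = 75.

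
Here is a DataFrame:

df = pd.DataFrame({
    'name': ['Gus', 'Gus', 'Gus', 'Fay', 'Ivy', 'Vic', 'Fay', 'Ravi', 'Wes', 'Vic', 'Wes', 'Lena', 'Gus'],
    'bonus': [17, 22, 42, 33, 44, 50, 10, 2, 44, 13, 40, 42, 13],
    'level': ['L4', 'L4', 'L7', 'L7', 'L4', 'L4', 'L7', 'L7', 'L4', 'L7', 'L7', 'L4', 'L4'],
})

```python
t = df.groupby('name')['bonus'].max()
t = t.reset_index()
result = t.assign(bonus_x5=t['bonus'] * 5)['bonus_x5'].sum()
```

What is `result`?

1285

group by name, max of bonus:
name
Fay     33
Gus     42
Ivy     44
Lena    42
Ravi     2
Vic     50
Wes     44
Name: bonus, dtype: int64
reset_index():
   name  bonus
0   Fay     33
1   Gus     42
2   Ivy     44
3  Lena     42
4  Ravi      2
5   Vic     50
6   Wes     44
add column bonus_x5 = t['bonus'] * 5:
   name  bonus  bonus_x5
0   Fay     33       165
1   Gus     42       210
2   Ivy     44       220
3  Lena     42       210
4  Ravi      2        10
5   Vic     50       250
6   Wes     44       220
The sum of column 'bonus_x5' is 1285.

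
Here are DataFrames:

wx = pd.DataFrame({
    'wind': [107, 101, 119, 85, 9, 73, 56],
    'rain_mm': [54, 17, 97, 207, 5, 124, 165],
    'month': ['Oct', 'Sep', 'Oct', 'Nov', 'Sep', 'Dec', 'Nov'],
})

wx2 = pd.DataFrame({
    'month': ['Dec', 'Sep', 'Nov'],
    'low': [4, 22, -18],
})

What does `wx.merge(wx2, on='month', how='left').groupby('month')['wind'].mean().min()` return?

55.0

merge on 'month' (how='left') → 7 rows:
   wind  rain_mm month   low
0   107       54   Oct   NaN
1   101       17   Sep  22.0
2   119       97   Oct   NaN
3    85      207   Nov -18.0
4     9        5   Sep  22.0
5    73      124   Dec   4.0
6    56      165   Nov -18.0
group by month, mean of wind:
month
Dec     73.0
Nov     70.5
Oct    113.0
Sep     55.0
Name: wind, dtype: float64
Finally, min of the resulting series = 55.0.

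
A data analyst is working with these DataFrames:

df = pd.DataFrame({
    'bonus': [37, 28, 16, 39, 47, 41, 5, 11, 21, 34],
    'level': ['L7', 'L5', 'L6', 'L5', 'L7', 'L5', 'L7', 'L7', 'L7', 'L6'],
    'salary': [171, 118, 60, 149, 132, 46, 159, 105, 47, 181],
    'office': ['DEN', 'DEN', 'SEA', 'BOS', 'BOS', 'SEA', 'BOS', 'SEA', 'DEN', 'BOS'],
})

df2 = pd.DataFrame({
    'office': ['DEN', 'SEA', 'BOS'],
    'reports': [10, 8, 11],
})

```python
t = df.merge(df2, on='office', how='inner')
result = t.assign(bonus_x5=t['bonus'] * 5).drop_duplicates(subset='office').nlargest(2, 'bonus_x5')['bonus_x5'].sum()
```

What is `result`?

380

merge on 'office' (how='inner') → 10 rows:
   bonus level  salary office  reports
0     37    L7     171    DEN       10
1     28    L5     118    DEN       10
2     16    L6      60    SEA        8
3     39    L5     149    BOS       11
4     47    L7     132    BOS       11
5     41    L5      46    SEA        8
6      5    L7     159    BOS       11
7     11    L7     105    SEA        8
8     21    L7      47    DEN       10
9     34    L6     181    BOS       11
add column bonus_x5 = t['bonus'] * 5:
   bonus level  salary office  reports  bonus_x5
0     37    L7     171    DEN       10       185
1     28    L5     118    DEN       10       140
2     16    L6      60    SEA        8        80
3     39    L5     149    BOS       11       195
4     47    L7     132    BOS       11       235
5     41    L5      46    SEA        8       205
6      5    L7     159    BOS       11        25
7     11    L7     105    SEA        8        55
8     21    L7      47    DEN       10       105
9     34    L6     181    BOS       11       170
drop duplicate office (keep=first):
   bonus level  salary office  reports  bonus_x5
0     37    L7     171    DEN       10       185
2     16    L6      60    SEA        8        80
3     39    L5     149    BOS       11       195
take 2 rows with largest bonus_x5:
   bonus level  salary office  reports  bonus_x5
3     39    L5     149    BOS       11       195
0     37    L7     171    DEN       10       185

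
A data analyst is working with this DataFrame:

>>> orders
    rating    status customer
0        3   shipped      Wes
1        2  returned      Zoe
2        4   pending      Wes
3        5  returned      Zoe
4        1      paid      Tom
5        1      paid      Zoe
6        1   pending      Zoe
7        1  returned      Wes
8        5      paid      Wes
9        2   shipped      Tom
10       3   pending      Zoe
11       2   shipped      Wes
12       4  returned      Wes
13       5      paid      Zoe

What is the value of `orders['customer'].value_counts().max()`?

6

value_counts of customer:
customer
Wes    6
Zoe    6
Tom    2
Name: count, dtype: int64
Finally, max of the resulting series = 6.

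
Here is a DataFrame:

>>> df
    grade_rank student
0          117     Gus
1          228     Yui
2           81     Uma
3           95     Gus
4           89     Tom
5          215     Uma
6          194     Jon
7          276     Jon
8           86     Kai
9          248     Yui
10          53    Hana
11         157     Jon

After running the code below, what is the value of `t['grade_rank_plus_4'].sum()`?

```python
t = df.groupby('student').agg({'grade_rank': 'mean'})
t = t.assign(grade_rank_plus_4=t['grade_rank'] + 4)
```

957.0

group by student, mean of grade_rank:
         grade_rank
student            
Gus           106.0
Hana           53.0
Jon           209.0
Kai            86.0
Tom            89.0
Uma           148.0
Yui           238.0
add column grade_rank_plus_4 = t['grade_rank'] + 4:
         grade_rank  grade_rank_plus_4
student                               
Gus           106.0              110.0
Hana           53.0               57.0
Jon           209.0              213.0
Kai            86.0               90.0
Tom            89.0               93.0
Uma           148.0              152.0
Yui           238.0              242.0
So sum() = 957.0.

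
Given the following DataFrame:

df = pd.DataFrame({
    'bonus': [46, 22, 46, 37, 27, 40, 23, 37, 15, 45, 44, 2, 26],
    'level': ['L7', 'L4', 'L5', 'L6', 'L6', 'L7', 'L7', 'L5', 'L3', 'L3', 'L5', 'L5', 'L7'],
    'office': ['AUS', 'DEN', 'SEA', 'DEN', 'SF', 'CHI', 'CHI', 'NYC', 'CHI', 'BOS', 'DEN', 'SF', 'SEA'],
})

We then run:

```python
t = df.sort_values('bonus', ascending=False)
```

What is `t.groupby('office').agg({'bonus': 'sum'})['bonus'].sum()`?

sort by bonus descending:
    bonus level office
0      46    L7    AUS
2      46    L5    SEA
9      45    L3    BOS
10     44    L5    DEN
5      40    L7    CHI
3      37    L6    DEN
7      37    L5    NYC
4      27    L6     SF
12     26    L7    SEA
6      23    L7    CHI
1      22    L4    DEN
8      15    L3    CHI
11      2    L5     SF
group by office, sum of bonus:
        bonus
office       
AUS        46
BOS        45
CHI        78
DEN       103
NYC        37
SEA        72
SF         29
Reading off the sum of column 'bonus', we get 410.

410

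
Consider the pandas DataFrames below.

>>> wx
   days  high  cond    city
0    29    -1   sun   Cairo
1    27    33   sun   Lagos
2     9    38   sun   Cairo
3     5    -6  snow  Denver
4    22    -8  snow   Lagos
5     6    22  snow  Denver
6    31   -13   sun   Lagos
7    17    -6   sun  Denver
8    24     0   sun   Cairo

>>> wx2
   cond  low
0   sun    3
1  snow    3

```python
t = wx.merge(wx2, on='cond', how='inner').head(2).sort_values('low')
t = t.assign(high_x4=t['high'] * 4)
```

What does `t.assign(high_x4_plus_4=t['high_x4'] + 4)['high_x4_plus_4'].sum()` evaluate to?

136

merge on 'cond' (how='inner') → 9 rows:
   days  high  cond    city  low
0    29    -1   sun   Cairo    3
1    27    33   sun   Lagos    3
2     9    38   sun   Cairo    3
3     5    -6  snow  Denver    3
4    22    -8  snow   Lagos    3
5     6    22  snow  Denver    3
6    31   -13   sun   Lagos    3
7    17    -6   sun  Denver    3
8    24     0   sun   Cairo    3
take first 2 rows:
   days  high cond   city  low
0    29    -1  sun  Cairo    3
1    27    33  sun  Lagos    3
sort by low:
   days  high cond   city  low
0    29    -1  sun  Cairo    3
1    27    33  sun  Lagos    3
add column high_x4 = t['high'] * 4:
   days  high cond   city  low  high_x4
0    29    -1  sun  Cairo    3       -4
1    27    33  sun  Lagos    3      132
add column high_x4_plus_4 = t['high_x4'] + 4:
   days  high cond   city  low  high_x4  high_x4_plus_4
0    29    -1  sun  Cairo    3       -4               0
1    27    33  sun  Lagos    3      132             136
Taking the sum of column 'high_x4_plus_4' gives 136.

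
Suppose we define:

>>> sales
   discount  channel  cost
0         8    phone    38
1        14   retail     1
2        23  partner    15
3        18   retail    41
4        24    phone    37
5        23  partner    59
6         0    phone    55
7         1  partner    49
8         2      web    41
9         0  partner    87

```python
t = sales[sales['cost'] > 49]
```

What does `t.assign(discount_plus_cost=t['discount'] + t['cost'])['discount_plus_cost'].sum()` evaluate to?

filter rows where cost > 49:
   discount  channel  cost
5        23  partner    59
6         0    phone    55
9         0  partner    87
add column discount_plus_cost = t['discount'] + t['cost']:
   discount  channel  cost  discount_plus_cost
5        23  partner    59                  82
6         0    phone    55                  55
9         0  partner    87                  87
Taking the sum of column 'discount_plus_cost' gives 224.

224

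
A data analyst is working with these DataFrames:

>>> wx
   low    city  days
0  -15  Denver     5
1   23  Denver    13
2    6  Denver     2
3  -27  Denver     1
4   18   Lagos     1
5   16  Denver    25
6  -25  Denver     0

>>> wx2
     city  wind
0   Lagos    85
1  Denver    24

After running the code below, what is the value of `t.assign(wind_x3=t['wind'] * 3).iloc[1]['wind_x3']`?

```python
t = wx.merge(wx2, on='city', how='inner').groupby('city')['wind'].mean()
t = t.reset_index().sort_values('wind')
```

255.0

merge on 'city' (how='inner') → 7 rows:
   low    city  days  wind
0  -15  Denver     5    24
1   23  Denver    13    24
2    6  Denver     2    24
3  -27  Denver     1    24
4   18   Lagos     1    85
5   16  Denver    25    24
6  -25  Denver     0    24
group by city, mean of wind:
city
Denver    24.0
Lagos     85.0
Name: wind, dtype: float64
reset_index():
     city  wind
0  Denver  24.0
1   Lagos  85.0
sort by wind:
     city  wind
0  Denver  24.0
1   Lagos  85.0
add column wind_x3 = t['wind'] * 3:
     city  wind  wind_x3
0  Denver  24.0     72.0
1   Lagos  85.0    255.0
Hence 255.0.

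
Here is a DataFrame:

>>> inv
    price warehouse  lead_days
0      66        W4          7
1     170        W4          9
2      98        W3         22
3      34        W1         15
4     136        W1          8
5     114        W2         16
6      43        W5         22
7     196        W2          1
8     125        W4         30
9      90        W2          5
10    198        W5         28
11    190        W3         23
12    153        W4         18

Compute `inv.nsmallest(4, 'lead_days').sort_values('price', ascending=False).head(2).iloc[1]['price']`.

take 4 rows with smallest lead_days:
   price warehouse  lead_days
7    196        W2          1
9     90        W2          5
0     66        W4          7
4    136        W1          8
sort by price descending:
   price warehouse  lead_days
7    196        W2          1
4    136        W1          8
9     90        W2          5
0     66        W4          7
take first 2 rows:
   price warehouse  lead_days
7    196        W2          1
4    136        W1          8
The value at position 1, column 'price' is 136.

136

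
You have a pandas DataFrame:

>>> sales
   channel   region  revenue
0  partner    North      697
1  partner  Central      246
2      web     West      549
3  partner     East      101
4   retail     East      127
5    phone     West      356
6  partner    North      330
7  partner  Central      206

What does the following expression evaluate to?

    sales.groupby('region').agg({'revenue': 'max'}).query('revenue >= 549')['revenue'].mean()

623.0

group by region, max of revenue:
         revenue
region          
Central      246
East         127
North        697
West         549
filter rows where revenue >= 549:
        revenue
region         
North       697
West        549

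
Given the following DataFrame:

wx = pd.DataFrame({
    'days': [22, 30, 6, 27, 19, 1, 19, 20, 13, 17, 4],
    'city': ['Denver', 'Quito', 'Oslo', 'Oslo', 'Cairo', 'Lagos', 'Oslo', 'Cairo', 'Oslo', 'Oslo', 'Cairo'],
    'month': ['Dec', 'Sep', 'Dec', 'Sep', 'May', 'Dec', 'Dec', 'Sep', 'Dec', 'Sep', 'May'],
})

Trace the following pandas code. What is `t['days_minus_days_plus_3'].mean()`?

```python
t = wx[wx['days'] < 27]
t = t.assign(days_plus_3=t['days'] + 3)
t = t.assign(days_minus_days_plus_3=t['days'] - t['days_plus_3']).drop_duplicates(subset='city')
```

-3.0

filter rows where days < 27:
    days    city month
0     22  Denver   Dec
2      6    Oslo   Dec
4     19   Cairo   May
5      1   Lagos   Dec
6     19    Oslo   Dec
7     20   Cairo   Sep
8     13    Oslo   Dec
9     17    Oslo   Sep
10     4   Cairo   May
add column days_plus_3 = t['days'] + 3:
    days    city month  days_plus_3
0     22  Denver   Dec           25
2      6    Oslo   Dec            9
4     19   Cairo   May           22
5      1   Lagos   Dec            4
6     19    Oslo   Dec           22
7     20   Cairo   Sep           23
8     13    Oslo   Dec           16
9     17    Oslo   Sep           20
10     4   Cairo   May            7
add column days_minus_days_plus_3 = t['days'] - t['days_plus_3']:
    days    city month  days_plus_3  days_minus_days_plus_3
0     22  Denver   Dec           25                      -3
2      6    Oslo   Dec            9                      -3
4     19   Cairo   May           22                      -3
5      1   Lagos   Dec            4                      -3
6     19    Oslo   Dec           22                      -3
7     20   Cairo   Sep           23                      -3
8     13    Oslo   Dec           16                      -3
9     17    Oslo   Sep           20                      -3
10     4   Cairo   May            7                      -3
drop duplicate city (keep=first):
   days    city month  days_plus_3  days_minus_days_plus_3
0    22  Denver   Dec           25                      -3
2     6    Oslo   Dec            9                      -3
4    19   Cairo   May           22                      -3
5     1   Lagos   Dec            4                      -3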